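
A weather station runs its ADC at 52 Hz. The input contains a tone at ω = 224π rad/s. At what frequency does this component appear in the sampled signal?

8 Hz

ω = 224π rad/s → f = ω/(2π) = 112 Hz.
112 Hz mod fs = 8 Hz.
8 Hz ≤ fs/2 = 26 Hz, appears at 8 Hz.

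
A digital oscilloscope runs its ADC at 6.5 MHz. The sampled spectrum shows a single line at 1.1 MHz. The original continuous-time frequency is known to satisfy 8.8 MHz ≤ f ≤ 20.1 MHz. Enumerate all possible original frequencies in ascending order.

Frequencies that alias to 1.1 MHz are k·fs ± 1.1 MHz for integer k ≥ 0.
k=0: 1.1 MHz.
k=1: 5.4 MHz, 7.6 MHz.
k=2: 11.9 MHz, 14.1 MHz.
k=3: 18.4 MHz, 20.6 MHz.
k=4: 24.9 MHz, 27.1 MHz.
Within [8.8 MHz, 20.1 MHz]: 11.9 MHz, 14.1 MHz, 18.4 MHz.

11.9 MHz, 14.1 MHz, 18.4 MHz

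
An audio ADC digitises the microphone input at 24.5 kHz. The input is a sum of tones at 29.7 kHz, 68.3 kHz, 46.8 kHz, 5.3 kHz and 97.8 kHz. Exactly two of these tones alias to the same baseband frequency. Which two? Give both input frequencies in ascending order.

fs/2 = 12.25 kHz.
29.7 kHz mod fs = 5.2 kHz.
5.2 kHz ≤ fs/2 = 12.25 kHz, appears at 5.2 kHz.
68.3 kHz mod fs = 19.3 kHz.
19.3 kHz > fs/2 = 12.25 kHz, folds to fs − 19.3 kHz = 5.2 kHz.
46.8 kHz mod fs = 22.3 kHz.
22.3 kHz > fs/2 = 12.25 kHz, folds to fs − 22.3 kHz = 2.2 kHz.
5.3 kHz ≤ fs/2 = 12.25 kHz, passes unchanged.
97.8 kHz mod fs = 24.3 kHz.
24.3 kHz > fs/2 = 12.25 kHz, folds to fs − 24.3 kHz = 0.2 kHz.
29.7 kHz and 68.3 kHz both map to 5.2 kHz.

29.7 kHz, 68.3 kHz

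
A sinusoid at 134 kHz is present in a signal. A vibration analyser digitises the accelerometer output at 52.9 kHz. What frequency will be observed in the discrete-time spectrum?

24.7 kHz

134 kHz mod fs = 28.2 kHz.
28.2 kHz > fs/2 = 26.45 kHz, folds to fs − 28.2 kHz = 24.7 kHz.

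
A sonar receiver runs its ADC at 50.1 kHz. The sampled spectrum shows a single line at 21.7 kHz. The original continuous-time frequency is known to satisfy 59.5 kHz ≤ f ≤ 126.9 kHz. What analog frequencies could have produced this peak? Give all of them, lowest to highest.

Frequencies that alias to 21.7 kHz are k·fs ± 21.7 kHz for integer k ≥ 0.
k=0: 21.7 kHz.
k=1: 28.4 kHz, 71.8 kHz.
k=2: 78.5 kHz, 121.9 kHz.
k=3: 128.6 kHz, 172 kHz.
Within [59.5 kHz, 126.9 kHz]: 71.8 kHz, 78.5 kHz, 121.9 kHz.

71.8 kHz, 78.5 kHz, 121.9 kHz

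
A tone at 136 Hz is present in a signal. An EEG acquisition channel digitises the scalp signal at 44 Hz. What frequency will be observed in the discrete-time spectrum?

136 Hz mod fs = 4 Hz.
4 Hz ≤ fs/2 = 22 Hz, appears at 4 Hz.

4 Hz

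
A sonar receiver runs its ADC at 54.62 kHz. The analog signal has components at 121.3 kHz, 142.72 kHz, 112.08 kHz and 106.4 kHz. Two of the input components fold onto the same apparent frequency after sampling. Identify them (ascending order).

106.4 kHz, 112.08 kHz

fs/2 = 27.31 kHz.
121.3 kHz mod fs = 12.06 kHz.
12.06 kHz ≤ fs/2 = 27.31 kHz, appears at 12.06 kHz.
142.72 kHz mod fs = 33.48 kHz.
33.48 kHz > fs/2 = 27.31 kHz, folds to fs − 33.48 kHz = 21.14 kHz.
112.08 kHz mod fs = 2.84 kHz.
2.84 kHz ≤ fs/2 = 27.31 kHz, appears at 2.84 kHz.
106.4 kHz mod fs = 51.78 kHz.
51.78 kHz > fs/2 = 27.31 kHz, folds to fs − 51.78 kHz = 2.84 kHz.
106.4 kHz and 112.08 kHz both map to 2.84 kHz.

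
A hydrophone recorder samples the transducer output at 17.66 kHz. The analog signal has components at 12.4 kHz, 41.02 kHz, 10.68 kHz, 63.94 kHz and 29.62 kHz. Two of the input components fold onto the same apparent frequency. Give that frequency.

fs/2 = 8.83 kHz.
12.4 kHz > fs/2 = 8.83 kHz, folds to fs − 12.4 kHz = 5.26 kHz.
41.02 kHz mod fs = 5.7 kHz.
5.7 kHz ≤ fs/2 = 8.83 kHz, appears at 5.7 kHz.
10.68 kHz > fs/2 = 8.83 kHz, folds to fs − 10.68 kHz = 6.98 kHz.
63.94 kHz mod fs = 10.96 kHz.
10.96 kHz > fs/2 = 8.83 kHz, folds to fs − 10.96 kHz = 6.7 kHz.
29.62 kHz mod fs = 11.96 kHz.
11.96 kHz > fs/2 = 8.83 kHz, folds to fs − 11.96 kHz = 5.7 kHz.
29.62 kHz and 41.02 kHz both map to 5.7 kHz.

5.7 kHz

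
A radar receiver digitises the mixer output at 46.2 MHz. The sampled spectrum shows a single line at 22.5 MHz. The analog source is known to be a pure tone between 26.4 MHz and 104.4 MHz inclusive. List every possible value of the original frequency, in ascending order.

Frequencies that alias to 22.5 MHz are k·fs ± 22.5 MHz for integer k ≥ 0.
k=0: 22.5 MHz.
k=1: 23.7 MHz, 68.7 MHz.
k=2: 69.9 MHz, 114.9 MHz.
k=3: 116.1 MHz, 161.1 MHz.
Within [26.4 MHz, 104.4 MHz]: 68.7 MHz, 69.9 MHz.

68.7 MHz, 69.9 MHz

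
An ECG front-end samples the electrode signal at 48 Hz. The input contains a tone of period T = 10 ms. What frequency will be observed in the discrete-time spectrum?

T = 10 ms → f = 1/T = 100 Hz.
100 Hz mod fs = 4 Hz.
4 Hz ≤ fs/2 = 24 Hz, appears at 4 Hz.

4 Hz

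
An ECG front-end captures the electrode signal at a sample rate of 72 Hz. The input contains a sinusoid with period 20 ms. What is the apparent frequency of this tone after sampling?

T = 20 ms → f = 1/T = 50 Hz.
50 Hz > fs/2 = 36 Hz, folds to fs − 50 Hz = 22 Hz.

22 Hz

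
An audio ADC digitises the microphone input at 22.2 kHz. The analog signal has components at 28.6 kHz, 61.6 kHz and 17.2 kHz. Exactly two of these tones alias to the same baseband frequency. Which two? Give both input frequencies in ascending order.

17.2 kHz, 61.6 kHz

fs/2 = 11.1 kHz.
28.6 kHz mod fs = 6.4 kHz.
6.4 kHz ≤ fs/2 = 11.1 kHz, appears at 6.4 kHz.
61.6 kHz mod fs = 17.2 kHz.
17.2 kHz > fs/2 = 11.1 kHz, folds to fs − 17.2 kHz = 5 kHz.
17.2 kHz > fs/2 = 11.1 kHz, folds to fs − 17.2 kHz = 5 kHz.
17.2 kHz and 61.6 kHz both map to 5 kHz.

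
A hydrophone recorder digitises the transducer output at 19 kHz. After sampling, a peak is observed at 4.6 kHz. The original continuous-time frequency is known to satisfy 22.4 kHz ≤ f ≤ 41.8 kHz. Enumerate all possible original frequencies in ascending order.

Frequencies that alias to 4.6 kHz are k·fs ± 4.6 kHz for integer k ≥ 0.
k=0: 4.6 kHz.
k=1: 14.4 kHz, 23.6 kHz.
k=2: 33.4 kHz, 42.6 kHz.
k=3: 52.4 kHz, 61.6 kHz.
Within [22.4 kHz, 41.8 kHz]: 23.6 kHz, 33.4 kHz.

23.6 kHz, 33.4 kHz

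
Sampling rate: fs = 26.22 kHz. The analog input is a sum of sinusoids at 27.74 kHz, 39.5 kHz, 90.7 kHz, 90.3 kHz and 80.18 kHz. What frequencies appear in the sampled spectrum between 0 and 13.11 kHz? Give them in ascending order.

1.52 kHz, 11.64 kHz, 12.04 kHz, 12.94 kHz

fs/2 = 13.11 kHz.
27.74 kHz mod fs = 1.52 kHz.
1.52 kHz ≤ fs/2 = 13.11 kHz, appears at 1.52 kHz.
39.5 kHz mod fs = 13.28 kHz.
13.28 kHz > fs/2 = 13.11 kHz, folds to fs − 13.28 kHz = 12.94 kHz.
90.7 kHz mod fs = 12.04 kHz.
12.04 kHz ≤ fs/2 = 13.11 kHz, appears at 12.04 kHz.
90.3 kHz mod fs = 11.64 kHz.
11.64 kHz ≤ fs/2 = 13.11 kHz, appears at 11.64 kHz.
80.18 kHz mod fs = 1.52 kHz.
1.52 kHz ≤ fs/2 = 13.11 kHz, appears at 1.52 kHz.
Distinct values: {1.52 kHz, 11.64 kHz, 12.04 kHz, 12.94 kHz}.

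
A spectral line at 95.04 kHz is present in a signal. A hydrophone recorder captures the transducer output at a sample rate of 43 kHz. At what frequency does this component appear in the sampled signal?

95.04 kHz mod fs = 9.04 kHz.
9.04 kHz ≤ fs/2 = 21.5 kHz, appears at 9.04 kHz.

9.04 kHz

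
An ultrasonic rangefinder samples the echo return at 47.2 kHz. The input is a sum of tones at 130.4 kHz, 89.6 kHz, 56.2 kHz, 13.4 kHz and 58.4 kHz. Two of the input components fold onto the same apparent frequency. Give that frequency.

fs/2 = 23.6 kHz.
130.4 kHz mod fs = 36 kHz.
36 kHz > fs/2 = 23.6 kHz, folds to fs − 36 kHz = 11.2 kHz.
89.6 kHz mod fs = 42.4 kHz.
42.4 kHz > fs/2 = 23.6 kHz, folds to fs − 42.4 kHz = 4.8 kHz.
56.2 kHz mod fs = 9 kHz.
9 kHz ≤ fs/2 = 23.6 kHz, appears at 9 kHz.
13.4 kHz ≤ fs/2 = 23.6 kHz, passes unchanged.
58.4 kHz mod fs = 11.2 kHz.
11.2 kHz ≤ fs/2 = 23.6 kHz, appears at 11.2 kHz.
58.4 kHz and 130.4 kHz both map to 11.2 kHz.

11.2 kHz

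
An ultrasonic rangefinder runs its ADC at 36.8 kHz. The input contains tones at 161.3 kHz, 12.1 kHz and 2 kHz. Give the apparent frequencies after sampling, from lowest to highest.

fs/2 = 18.4 kHz.
161.3 kHz mod fs = 14.1 kHz.
14.1 kHz ≤ fs/2 = 18.4 kHz, appears at 14.1 kHz.
12.1 kHz ≤ fs/2 = 18.4 kHz, passes unchanged.
2 kHz ≤ fs/2 = 18.4 kHz, passes unchanged.
Distinct values: {2 kHz, 12.1 kHz, 14.1 kHz}.

2 kHz, 12.1 kHz, 14.1 kHz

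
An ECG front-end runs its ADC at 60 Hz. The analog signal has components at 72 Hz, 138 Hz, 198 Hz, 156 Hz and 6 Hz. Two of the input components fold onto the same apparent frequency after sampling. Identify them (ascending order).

fs/2 = 30 Hz.
72 Hz mod fs = 12 Hz.
12 Hz ≤ fs/2 = 30 Hz, appears at 12 Hz.
138 Hz mod fs = 18 Hz.
18 Hz ≤ fs/2 = 30 Hz, appears at 18 Hz.
198 Hz mod fs = 18 Hz.
18 Hz ≤ fs/2 = 30 Hz, appears at 18 Hz.
156 Hz mod fs = 36 Hz.
36 Hz > fs/2 = 30 Hz, folds to fs − 36 Hz = 24 Hz.
6 Hz ≤ fs/2 = 30 Hz, passes unchanged.
138 Hz and 198 Hz both map to 18 Hz.

138 Hz, 198 Hz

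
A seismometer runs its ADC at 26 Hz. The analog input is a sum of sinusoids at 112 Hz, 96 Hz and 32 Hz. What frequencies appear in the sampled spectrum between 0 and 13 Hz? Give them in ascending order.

fs/2 = 13 Hz.
112 Hz mod fs = 8 Hz.
8 Hz ≤ fs/2 = 13 Hz, appears at 8 Hz.
96 Hz mod fs = 18 Hz.
18 Hz > fs/2 = 13 Hz, folds to fs − 18 Hz = 8 Hz.
32 Hz mod fs = 6 Hz.
6 Hz ≤ fs/2 = 13 Hz, appears at 6 Hz.
Distinct values: {6 Hz, 8 Hz}.

6 Hz, 8 Hz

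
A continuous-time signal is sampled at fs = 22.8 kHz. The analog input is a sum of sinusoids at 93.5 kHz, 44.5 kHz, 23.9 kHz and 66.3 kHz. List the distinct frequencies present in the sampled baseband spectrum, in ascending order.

1.1 kHz, 2.1 kHz, 2.3 kHz

fs/2 = 11.4 kHz.
93.5 kHz mod fs = 2.3 kHz.
2.3 kHz ≤ fs/2 = 11.4 kHz, appears at 2.3 kHz.
44.5 kHz mod fs = 21.7 kHz.
21.7 kHz > fs/2 = 11.4 kHz, folds to fs − 21.7 kHz = 1.1 kHz.
23.9 kHz mod fs = 1.1 kHz.
1.1 kHz ≤ fs/2 = 11.4 kHz, appears at 1.1 kHz.
66.3 kHz mod fs = 20.7 kHz.
20.7 kHz > fs/2 = 11.4 kHz, folds to fs − 20.7 kHz = 2.1 kHz.
Distinct values: {1.1 kHz, 2.1 kHz, 2.3 kHz}.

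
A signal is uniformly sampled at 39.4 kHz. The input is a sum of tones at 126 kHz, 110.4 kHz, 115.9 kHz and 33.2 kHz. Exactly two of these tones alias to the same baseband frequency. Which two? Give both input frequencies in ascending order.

fs/2 = 19.7 kHz.
126 kHz mod fs = 7.8 kHz.
7.8 kHz ≤ fs/2 = 19.7 kHz, appears at 7.8 kHz.
110.4 kHz mod fs = 31.6 kHz.
31.6 kHz > fs/2 = 19.7 kHz, folds to fs − 31.6 kHz = 7.8 kHz.
115.9 kHz mod fs = 37.1 kHz.
37.1 kHz > fs/2 = 19.7 kHz, folds to fs − 37.1 kHz = 2.3 kHz.
33.2 kHz > fs/2 = 19.7 kHz, folds to fs − 33.2 kHz = 6.2 kHz.
110.4 kHz and 126 kHz both map to 7.8 kHz.

110.4 kHz, 126 kHz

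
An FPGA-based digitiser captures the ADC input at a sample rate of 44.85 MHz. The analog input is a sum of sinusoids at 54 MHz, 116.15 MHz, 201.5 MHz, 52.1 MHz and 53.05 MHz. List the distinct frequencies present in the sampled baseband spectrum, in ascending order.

7.25 MHz, 8.2 MHz, 9.15 MHz, 18.4 MHz, 22.1 MHz

fs/2 = 22.425 MHz.
54 MHz mod fs = 9.15 MHz.
9.15 MHz ≤ fs/2 = 22.425 MHz, appears at 9.15 MHz.
116.15 MHz mod fs = 26.45 MHz.
26.45 MHz > fs/2 = 22.425 MHz, folds to fs − 26.45 MHz = 18.4 MHz.
201.5 MHz mod fs = 22.1 MHz.
22.1 MHz ≤ fs/2 = 22.425 MHz, appears at 22.1 MHz.
52.1 MHz mod fs = 7.25 MHz.
7.25 MHz ≤ fs/2 = 22.425 MHz, appears at 7.25 MHz.
53.05 MHz mod fs = 8.2 MHz.
8.2 MHz ≤ fs/2 = 22.425 MHz, appears at 8.2 MHz.
Distinct values: {7.25 MHz, 8.2 MHz, 9.15 MHz, 18.4 MHz, 22.1 MHz}.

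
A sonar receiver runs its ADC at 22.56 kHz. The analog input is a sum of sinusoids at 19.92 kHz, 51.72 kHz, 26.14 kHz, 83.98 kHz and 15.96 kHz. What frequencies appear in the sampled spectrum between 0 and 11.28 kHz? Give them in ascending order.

2.64 kHz, 3.58 kHz, 6.26 kHz, 6.6 kHz

fs/2 = 11.28 kHz.
19.92 kHz > fs/2 = 11.28 kHz, folds to fs − 19.92 kHz = 2.64 kHz.
51.72 kHz mod fs = 6.6 kHz.
6.6 kHz ≤ fs/2 = 11.28 kHz, appears at 6.6 kHz.
26.14 kHz mod fs = 3.58 kHz.
3.58 kHz ≤ fs/2 = 11.28 kHz, appears at 3.58 kHz.
83.98 kHz mod fs = 16.3 kHz.
16.3 kHz > fs/2 = 11.28 kHz, folds to fs − 16.3 kHz = 6.26 kHz.
15.96 kHz > fs/2 = 11.28 kHz, folds to fs − 15.96 kHz = 6.6 kHz.
Distinct values: {2.64 kHz, 3.58 kHz, 6.26 kHz, 6.6 kHz}.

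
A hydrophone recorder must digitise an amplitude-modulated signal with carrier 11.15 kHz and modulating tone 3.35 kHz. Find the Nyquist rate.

AM sidebands sit at fc ± fm = 7.8 kHz and 14.5 kHz.
Highest-frequency component: 14.5 kHz.
Nyquist rate = 2 × 14.5 kHz = 29 kHz.

29 kHz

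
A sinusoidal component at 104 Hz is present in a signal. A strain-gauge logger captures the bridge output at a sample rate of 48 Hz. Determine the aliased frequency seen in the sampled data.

8 Hz

104 Hz mod fs = 8 Hz.
8 Hz ≤ fs/2 = 24 Hz, appears at 8 Hz.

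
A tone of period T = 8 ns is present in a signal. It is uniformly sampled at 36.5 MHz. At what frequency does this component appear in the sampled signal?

T = 8 ns → f = 1/T = 125 MHz.
125 MHz mod fs = 15.5 MHz.
15.5 MHz ≤ fs/2 = 18.25 MHz, appears at 15.5 MHz.

15.5 MHz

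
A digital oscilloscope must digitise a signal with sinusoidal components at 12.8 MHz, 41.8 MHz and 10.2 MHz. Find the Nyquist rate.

Highest-frequency component: 41.8 MHz.
Nyquist rate = 2 × 41.8 MHz = 83.6 MHz.

83.6 MHz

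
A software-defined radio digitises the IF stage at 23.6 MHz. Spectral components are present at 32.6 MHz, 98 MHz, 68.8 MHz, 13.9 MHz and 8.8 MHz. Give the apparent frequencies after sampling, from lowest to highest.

2 MHz, 3.6 MHz, 8.8 MHz, 9 MHz, 9.7 MHz

fs/2 = 11.8 MHz.
32.6 MHz mod fs = 9 MHz.
9 MHz ≤ fs/2 = 11.8 MHz, appears at 9 MHz.
98 MHz mod fs = 3.6 MHz.
3.6 MHz ≤ fs/2 = 11.8 MHz, appears at 3.6 MHz.
68.8 MHz mod fs = 21.6 MHz.
21.6 MHz > fs/2 = 11.8 MHz, folds to fs − 21.6 MHz = 2 MHz.
13.9 MHz > fs/2 = 11.8 MHz, folds to fs − 13.9 MHz = 9.7 MHz.
8.8 MHz ≤ fs/2 = 11.8 MHz, passes unchanged.
Distinct values: {2 MHz, 3.6 MHz, 8.8 MHz, 9 MHz, 9.7 MHz}.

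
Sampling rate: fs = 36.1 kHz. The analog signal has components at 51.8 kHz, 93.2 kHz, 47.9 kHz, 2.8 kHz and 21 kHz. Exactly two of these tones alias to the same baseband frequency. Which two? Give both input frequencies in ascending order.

21 kHz, 93.2 kHz

fs/2 = 18.05 kHz.
51.8 kHz mod fs = 15.7 kHz.
15.7 kHz ≤ fs/2 = 18.05 kHz, appears at 15.7 kHz.
93.2 kHz mod fs = 21 kHz.
21 kHz > fs/2 = 18.05 kHz, folds to fs − 21 kHz = 15.1 kHz.
47.9 kHz mod fs = 11.8 kHz.
11.8 kHz ≤ fs/2 = 18.05 kHz, appears at 11.8 kHz.
2.8 kHz ≤ fs/2 = 18.05 kHz, passes unchanged.
21 kHz > fs/2 = 18.05 kHz, folds to fs − 21 kHz = 15.1 kHz.
21 kHz and 93.2 kHz both map to 15.1 kHz.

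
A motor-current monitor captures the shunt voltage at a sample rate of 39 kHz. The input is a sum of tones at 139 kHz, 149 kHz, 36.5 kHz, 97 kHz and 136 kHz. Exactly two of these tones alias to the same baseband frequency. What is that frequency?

19 kHz

fs/2 = 19.5 kHz.
139 kHz mod fs = 22 kHz.
22 kHz > fs/2 = 19.5 kHz, folds to fs − 22 kHz = 17 kHz.
149 kHz mod fs = 32 kHz.
32 kHz > fs/2 = 19.5 kHz, folds to fs − 32 kHz = 7 kHz.
36.5 kHz > fs/2 = 19.5 kHz, folds to fs − 36.5 kHz = 2.5 kHz.
97 kHz mod fs = 19 kHz.
19 kHz ≤ fs/2 = 19.5 kHz, appears at 19 kHz.
136 kHz mod fs = 19 kHz.
19 kHz ≤ fs/2 = 19.5 kHz, appears at 19 kHz.
97 kHz and 136 kHz both map to 19 kHz.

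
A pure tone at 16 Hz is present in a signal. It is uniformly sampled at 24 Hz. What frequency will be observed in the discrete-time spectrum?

16 Hz > fs/2 = 12 Hz, folds to fs − 16 Hz = 8 Hz.

8 Hz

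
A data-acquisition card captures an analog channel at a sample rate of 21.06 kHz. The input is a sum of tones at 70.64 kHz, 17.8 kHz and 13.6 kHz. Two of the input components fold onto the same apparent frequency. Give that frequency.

7.46 kHz

fs/2 = 10.53 kHz.
70.64 kHz mod fs = 7.46 kHz.
7.46 kHz ≤ fs/2 = 10.53 kHz, appears at 7.46 kHz.
17.8 kHz > fs/2 = 10.53 kHz, folds to fs − 17.8 kHz = 3.26 kHz.
13.6 kHz > fs/2 = 10.53 kHz, folds to fs − 13.6 kHz = 7.46 kHz.
13.6 kHz and 70.64 kHz both map to 7.46 kHz.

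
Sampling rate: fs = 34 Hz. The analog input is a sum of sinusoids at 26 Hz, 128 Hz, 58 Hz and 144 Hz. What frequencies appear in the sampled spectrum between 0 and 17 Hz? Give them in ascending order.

fs/2 = 17 Hz.
26 Hz > fs/2 = 17 Hz, folds to fs − 26 Hz = 8 Hz.
128 Hz mod fs = 26 Hz.
26 Hz > fs/2 = 17 Hz, folds to fs − 26 Hz = 8 Hz.
58 Hz mod fs = 24 Hz.
24 Hz > fs/2 = 17 Hz, folds to fs − 24 Hz = 10 Hz.
144 Hz mod fs = 8 Hz.
8 Hz ≤ fs/2 = 17 Hz, appears at 8 Hz.
Distinct values: {8 Hz, 10 Hz}.

8 Hz, 10 Hz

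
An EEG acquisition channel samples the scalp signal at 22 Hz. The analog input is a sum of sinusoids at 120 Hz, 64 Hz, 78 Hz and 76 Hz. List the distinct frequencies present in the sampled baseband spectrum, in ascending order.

fs/2 = 11 Hz.
120 Hz mod fs = 10 Hz.
10 Hz ≤ fs/2 = 11 Hz, appears at 10 Hz.
64 Hz mod fs = 20 Hz.
20 Hz > fs/2 = 11 Hz, folds to fs − 20 Hz = 2 Hz.
78 Hz mod fs = 12 Hz.
12 Hz > fs/2 = 11 Hz, folds to fs − 12 Hz = 10 Hz.
76 Hz mod fs = 10 Hz.
10 Hz ≤ fs/2 = 11 Hz, appears at 10 Hz.
Distinct values: {2 Hz, 10 Hz}.

2 Hz, 10 Hz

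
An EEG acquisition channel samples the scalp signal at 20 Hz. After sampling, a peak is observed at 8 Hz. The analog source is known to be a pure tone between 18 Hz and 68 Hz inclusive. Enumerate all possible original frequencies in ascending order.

28 Hz, 32 Hz, 48 Hz, 52 Hz, 68 Hz

Frequencies that alias to 8 Hz are k·fs ± 8 Hz for integer k ≥ 0.
k=0: 8 Hz.
k=1: 12 Hz, 28 Hz.
k=2: 32 Hz, 48 Hz.
k=3: 52 Hz, 68 Hz.
k=4: 72 Hz, 88 Hz.
Within [18 Hz, 68 Hz]: 28 Hz, 32 Hz, 48 Hz, 52 Hz, 68 Hz.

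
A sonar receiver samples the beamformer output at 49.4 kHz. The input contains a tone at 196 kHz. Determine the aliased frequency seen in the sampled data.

1.6 kHz

196 kHz mod fs = 47.8 kHz.
47.8 kHz > fs/2 = 24.7 kHz, folds to fs − 47.8 kHz = 1.6 kHz.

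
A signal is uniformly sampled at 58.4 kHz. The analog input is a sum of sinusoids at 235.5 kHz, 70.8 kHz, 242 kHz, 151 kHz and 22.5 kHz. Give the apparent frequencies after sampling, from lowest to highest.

1.9 kHz, 8.4 kHz, 12.4 kHz, 22.5 kHz, 24.2 kHz

fs/2 = 29.2 kHz.
235.5 kHz mod fs = 1.9 kHz.
1.9 kHz ≤ fs/2 = 29.2 kHz, appears at 1.9 kHz.
70.8 kHz mod fs = 12.4 kHz.
12.4 kHz ≤ fs/2 = 29.2 kHz, appears at 12.4 kHz.
242 kHz mod fs = 8.4 kHz.
8.4 kHz ≤ fs/2 = 29.2 kHz, appears at 8.4 kHz.
151 kHz mod fs = 34.2 kHz.
34.2 kHz > fs/2 = 29.2 kHz, folds to fs − 34.2 kHz = 24.2 kHz.
22.5 kHz ≤ fs/2 = 29.2 kHz, passes unchanged.
Distinct values: {1.9 kHz, 8.4 kHz, 12.4 kHz, 22.5 kHz, 24.2 kHz}.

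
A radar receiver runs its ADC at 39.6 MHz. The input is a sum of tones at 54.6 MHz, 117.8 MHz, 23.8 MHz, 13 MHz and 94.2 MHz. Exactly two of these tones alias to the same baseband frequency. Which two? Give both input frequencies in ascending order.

54.6 MHz, 94.2 MHz

fs/2 = 19.8 MHz.
54.6 MHz mod fs = 15 MHz.
15 MHz ≤ fs/2 = 19.8 MHz, appears at 15 MHz.
117.8 MHz mod fs = 38.6 MHz.
38.6 MHz > fs/2 = 19.8 MHz, folds to fs − 38.6 MHz = 1 MHz.
23.8 MHz > fs/2 = 19.8 MHz, folds to fs − 23.8 MHz = 15.8 MHz.
13 MHz ≤ fs/2 = 19.8 MHz, passes unchanged.
94.2 MHz mod fs = 15 MHz.
15 MHz ≤ fs/2 = 19.8 MHz, appears at 15 MHz.
54.6 MHz and 94.2 MHz both map to 15 MHz.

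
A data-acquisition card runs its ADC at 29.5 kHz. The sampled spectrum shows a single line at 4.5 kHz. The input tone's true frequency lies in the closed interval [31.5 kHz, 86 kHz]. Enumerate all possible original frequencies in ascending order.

Frequencies that alias to 4.5 kHz are k·fs ± 4.5 kHz for integer k ≥ 0.
k=0: 4.5 kHz.
k=1: 25 kHz, 34 kHz.
k=2: 54.5 kHz, 63.5 kHz.
k=3: 84 kHz, 93 kHz.
k=4: 113.5 kHz, 122.5 kHz.
Within [31.5 kHz, 86 kHz]: 34 kHz, 54.5 kHz, 63.5 kHz, 84 kHz.

34 kHz, 54.5 kHz, 63.5 kHz, 84 kHz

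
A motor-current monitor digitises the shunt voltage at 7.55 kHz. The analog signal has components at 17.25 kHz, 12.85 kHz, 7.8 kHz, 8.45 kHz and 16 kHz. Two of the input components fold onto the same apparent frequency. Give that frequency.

fs/2 = 3.775 kHz.
17.25 kHz mod fs = 2.15 kHz.
2.15 kHz ≤ fs/2 = 3.775 kHz, appears at 2.15 kHz.
12.85 kHz mod fs = 5.3 kHz.
5.3 kHz > fs/2 = 3.775 kHz, folds to fs − 5.3 kHz = 2.25 kHz.
7.8 kHz mod fs = 0.25 kHz.
0.25 kHz ≤ fs/2 = 3.775 kHz, appears at 0.25 kHz.
8.45 kHz mod fs = 0.9 kHz.
0.9 kHz ≤ fs/2 = 3.775 kHz, appears at 0.9 kHz.
16 kHz mod fs = 0.9 kHz.
0.9 kHz ≤ fs/2 = 3.775 kHz, appears at 0.9 kHz.
8.45 kHz and 16 kHz both map to 0.9 kHz.

0.9 kHz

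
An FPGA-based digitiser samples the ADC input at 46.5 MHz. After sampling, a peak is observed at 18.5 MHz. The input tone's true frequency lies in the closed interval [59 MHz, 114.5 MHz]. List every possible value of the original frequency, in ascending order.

65 MHz, 74.5 MHz, 111.5 MHz

Frequencies that alias to 18.5 MHz are k·fs ± 18.5 MHz for integer k ≥ 0.
k=0: 18.5 MHz.
k=1: 28 MHz, 65 MHz.
k=2: 74.5 MHz, 111.5 MHz.
k=3: 121 MHz, 158 MHz.
Within [59 MHz, 114.5 MHz]: 65 MHz, 74.5 MHz, 111.5 MHz.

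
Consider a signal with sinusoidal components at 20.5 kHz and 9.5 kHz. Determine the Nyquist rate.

41 kHz

Highest-frequency component: 20.5 kHz.
Nyquist rate = 2 × 20.5 kHz = 41 kHz.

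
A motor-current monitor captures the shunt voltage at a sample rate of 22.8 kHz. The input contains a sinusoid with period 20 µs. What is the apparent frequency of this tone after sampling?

4.4 kHz

T = 20 µs → f = 1/T = 50 kHz.
50 kHz mod fs = 4.4 kHz.
4.4 kHz ≤ fs/2 = 11.4 kHz, appears at 4.4 kHz.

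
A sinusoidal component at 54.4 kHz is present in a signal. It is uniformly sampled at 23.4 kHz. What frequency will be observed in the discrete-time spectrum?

54.4 kHz mod fs = 7.6 kHz.
7.6 kHz ≤ fs/2 = 11.7 kHz, appears at 7.6 kHz.

7.6 kHz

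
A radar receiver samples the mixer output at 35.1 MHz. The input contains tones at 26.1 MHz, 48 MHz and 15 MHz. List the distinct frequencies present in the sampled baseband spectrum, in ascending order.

9 MHz, 12.9 MHz, 15 MHz

fs/2 = 17.55 MHz.
26.1 MHz > fs/2 = 17.55 MHz, folds to fs − 26.1 MHz = 9 MHz.
48 MHz mod fs = 12.9 MHz.
12.9 MHz ≤ fs/2 = 17.55 MHz, appears at 12.9 MHz.
15 MHz ≤ fs/2 = 17.55 MHz, passes unchanged.
Distinct values: {9 MHz, 12.9 MHz, 15 MHz}.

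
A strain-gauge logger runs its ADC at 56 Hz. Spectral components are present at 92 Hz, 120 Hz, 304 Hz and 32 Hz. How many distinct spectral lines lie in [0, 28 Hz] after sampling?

fs/2 = 28 Hz.
92 Hz mod fs = 36 Hz.
36 Hz > fs/2 = 28 Hz, folds to fs − 36 Hz = 20 Hz.
120 Hz mod fs = 8 Hz.
8 Hz ≤ fs/2 = 28 Hz, appears at 8 Hz.
304 Hz mod fs = 24 Hz.
24 Hz ≤ fs/2 = 28 Hz, appears at 24 Hz.
32 Hz > fs/2 = 28 Hz, folds to fs − 32 Hz = 24 Hz.
Distinct values: {8 Hz, 20 Hz, 24 Hz} → 3.

3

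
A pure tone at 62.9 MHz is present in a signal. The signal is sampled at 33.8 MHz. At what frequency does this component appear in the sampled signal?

62.9 MHz mod fs = 29.1 MHz.
29.1 MHz > fs/2 = 16.9 MHz, folds to fs − 29.1 MHz = 4.7 MHz.

4.7 MHz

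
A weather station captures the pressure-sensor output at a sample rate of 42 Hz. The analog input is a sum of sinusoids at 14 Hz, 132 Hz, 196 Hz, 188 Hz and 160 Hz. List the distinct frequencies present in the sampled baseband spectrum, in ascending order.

6 Hz, 8 Hz, 14 Hz, 20 Hz

fs/2 = 21 Hz.
14 Hz ≤ fs/2 = 21 Hz, passes unchanged.
132 Hz mod fs = 6 Hz.
6 Hz ≤ fs/2 = 21 Hz, appears at 6 Hz.
196 Hz mod fs = 28 Hz.
28 Hz > fs/2 = 21 Hz, folds to fs − 28 Hz = 14 Hz.
188 Hz mod fs = 20 Hz.
20 Hz ≤ fs/2 = 21 Hz, appears at 20 Hz.
160 Hz mod fs = 34 Hz.
34 Hz > fs/2 = 21 Hz, folds to fs − 34 Hz = 8 Hz.
Distinct values: {6 Hz, 8 Hz, 14 Hz, 20 Hz}.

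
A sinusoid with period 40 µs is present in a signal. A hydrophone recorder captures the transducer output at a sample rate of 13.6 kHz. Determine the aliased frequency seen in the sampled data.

T = 40 µs → f = 1/T = 25 kHz.
25 kHz mod fs = 11.4 kHz.
11.4 kHz > fs/2 = 6.8 kHz, folds to fs − 11.4 kHz = 2.2 kHz.

2.2 kHz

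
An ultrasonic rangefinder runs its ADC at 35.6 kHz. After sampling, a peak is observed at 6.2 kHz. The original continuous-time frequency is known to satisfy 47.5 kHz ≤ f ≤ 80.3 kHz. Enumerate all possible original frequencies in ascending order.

Frequencies that alias to 6.2 kHz are k·fs ± 6.2 kHz for integer k ≥ 0.
k=0: 6.2 kHz.
k=1: 29.4 kHz, 41.8 kHz.
k=2: 65 kHz, 77.4 kHz.
k=3: 100.6 kHz, 113 kHz.
Within [47.5 kHz, 80.3 kHz]: 65 kHz, 77.4 kHz.

65 kHz, 77.4 kHz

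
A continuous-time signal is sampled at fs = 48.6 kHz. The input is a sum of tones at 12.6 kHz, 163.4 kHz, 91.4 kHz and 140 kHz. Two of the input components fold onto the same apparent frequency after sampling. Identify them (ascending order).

91.4 kHz, 140 kHz

fs/2 = 24.3 kHz.
12.6 kHz ≤ fs/2 = 24.3 kHz, passes unchanged.
163.4 kHz mod fs = 17.6 kHz.
17.6 kHz ≤ fs/2 = 24.3 kHz, appears at 17.6 kHz.
91.4 kHz mod fs = 42.8 kHz.
42.8 kHz > fs/2 = 24.3 kHz, folds to fs − 42.8 kHz = 5.8 kHz.
140 kHz mod fs = 42.8 kHz.
42.8 kHz > fs/2 = 24.3 kHz, folds to fs − 42.8 kHz = 5.8 kHz.
91.4 kHz and 140 kHz both map to 5.8 kHz.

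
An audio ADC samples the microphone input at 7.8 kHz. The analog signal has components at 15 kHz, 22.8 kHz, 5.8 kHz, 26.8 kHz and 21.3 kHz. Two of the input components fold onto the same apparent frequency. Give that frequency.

0.6 kHz

fs/2 = 3.9 kHz.
15 kHz mod fs = 7.2 kHz.
7.2 kHz > fs/2 = 3.9 kHz, folds to fs − 7.2 kHz = 0.6 kHz.
22.8 kHz mod fs = 7.2 kHz.
7.2 kHz > fs/2 = 3.9 kHz, folds to fs − 7.2 kHz = 0.6 kHz.
5.8 kHz > fs/2 = 3.9 kHz, folds to fs − 5.8 kHz = 2 kHz.
26.8 kHz mod fs = 3.4 kHz.
3.4 kHz ≤ fs/2 = 3.9 kHz, appears at 3.4 kHz.
21.3 kHz mod fs = 5.7 kHz.
5.7 kHz > fs/2 = 3.9 kHz, folds to fs − 5.7 kHz = 2.1 kHz.
15 kHz and 22.8 kHz both map to 0.6 kHz.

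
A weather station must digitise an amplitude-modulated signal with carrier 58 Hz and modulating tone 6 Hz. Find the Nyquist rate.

AM sidebands sit at fc ± fm = 52 Hz and 64 Hz.
Highest-frequency component: 64 Hz.
Nyquist rate = 2 × 64 Hz = 128 Hz.

128 Hz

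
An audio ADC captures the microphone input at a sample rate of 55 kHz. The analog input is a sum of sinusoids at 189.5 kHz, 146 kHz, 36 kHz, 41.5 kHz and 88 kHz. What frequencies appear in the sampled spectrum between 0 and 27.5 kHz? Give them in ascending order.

fs/2 = 27.5 kHz.
189.5 kHz mod fs = 24.5 kHz.
24.5 kHz ≤ fs/2 = 27.5 kHz, appears at 24.5 kHz.
146 kHz mod fs = 36 kHz.
36 kHz > fs/2 = 27.5 kHz, folds to fs − 36 kHz = 19 kHz.
36 kHz > fs/2 = 27.5 kHz, folds to fs − 36 kHz = 19 kHz.
41.5 kHz > fs/2 = 27.5 kHz, folds to fs − 41.5 kHz = 13.5 kHz.
88 kHz mod fs = 33 kHz.
33 kHz > fs/2 = 27.5 kHz, folds to fs − 33 kHz = 22 kHz.
Distinct values: {13.5 kHz, 19 kHz, 22 kHz, 24.5 kHz}.

13.5 kHz, 19 kHz, 22 kHz, 24.5 kHz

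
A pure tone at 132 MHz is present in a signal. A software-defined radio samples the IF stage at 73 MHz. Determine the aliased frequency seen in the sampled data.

132 MHz mod fs = 59 MHz.
59 MHz > fs/2 = 36.5 MHz, folds to fs − 59 MHz = 14 MHz.

14 MHz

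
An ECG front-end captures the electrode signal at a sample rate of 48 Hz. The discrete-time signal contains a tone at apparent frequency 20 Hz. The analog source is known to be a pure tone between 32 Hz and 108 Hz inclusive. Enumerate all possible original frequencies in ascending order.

Frequencies that alias to 20 Hz are k·fs ± 20 Hz for integer k ≥ 0.
k=0: 20 Hz.
k=1: 28 Hz, 68 Hz.
k=2: 76 Hz, 116 Hz.
k=3: 124 Hz, 164 Hz.
Within [32 Hz, 108 Hz]: 68 Hz, 76 Hz.

68 Hz, 76 Hz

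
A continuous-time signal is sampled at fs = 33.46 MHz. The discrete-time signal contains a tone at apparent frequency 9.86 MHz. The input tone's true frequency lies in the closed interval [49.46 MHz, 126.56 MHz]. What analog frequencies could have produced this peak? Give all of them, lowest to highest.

Frequencies that alias to 9.86 MHz are k·fs ± 9.86 MHz for integer k ≥ 0.
k=0: 9.86 MHz.
k=1: 23.6 MHz, 43.32 MHz.
k=2: 57.06 MHz, 76.78 MHz.
k=3: 90.52 MHz, 110.24 MHz.
k=4: 123.98 MHz, 143.7 MHz.
k=5: 157.44 MHz, 177.16 MHz.
Within [49.46 MHz, 126.56 MHz]: 57.06 MHz, 76.78 MHz, 90.52 MHz, 110.24 MHz, 123.98 MHz.

57.06 MHz, 76.78 MHz, 90.52 MHz, 110.24 MHz, 123.98 MHz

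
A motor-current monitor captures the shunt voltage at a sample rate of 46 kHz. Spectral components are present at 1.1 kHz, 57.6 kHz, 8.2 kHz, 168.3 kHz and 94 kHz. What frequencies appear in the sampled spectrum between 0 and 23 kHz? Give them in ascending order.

1.1 kHz, 2 kHz, 8.2 kHz, 11.6 kHz, 15.7 kHz

fs/2 = 23 kHz.
1.1 kHz ≤ fs/2 = 23 kHz, passes unchanged.
57.6 kHz mod fs = 11.6 kHz.
11.6 kHz ≤ fs/2 = 23 kHz, appears at 11.6 kHz.
8.2 kHz ≤ fs/2 = 23 kHz, passes unchanged.
168.3 kHz mod fs = 30.3 kHz.
30.3 kHz > fs/2 = 23 kHz, folds to fs − 30.3 kHz = 15.7 kHz.
94 kHz mod fs = 2 kHz.
2 kHz ≤ fs/2 = 23 kHz, appears at 2 kHz.
Distinct values: {1.1 kHz, 2 kHz, 8.2 kHz, 11.6 kHz, 15.7 kHz}.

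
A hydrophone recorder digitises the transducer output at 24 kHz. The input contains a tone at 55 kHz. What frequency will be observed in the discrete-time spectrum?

7 kHz

55 kHz mod fs = 7 kHz.
7 kHz ≤ fs/2 = 12 kHz, appears at 7 kHz.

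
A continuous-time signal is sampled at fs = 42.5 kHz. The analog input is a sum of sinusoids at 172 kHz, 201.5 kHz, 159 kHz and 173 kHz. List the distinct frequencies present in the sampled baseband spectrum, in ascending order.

fs/2 = 21.25 kHz.
172 kHz mod fs = 2 kHz.
2 kHz ≤ fs/2 = 21.25 kHz, appears at 2 kHz.
201.5 kHz mod fs = 31.5 kHz.
31.5 kHz > fs/2 = 21.25 kHz, folds to fs − 31.5 kHz = 11 kHz.
159 kHz mod fs = 31.5 kHz.
31.5 kHz > fs/2 = 21.25 kHz, folds to fs − 31.5 kHz = 11 kHz.
173 kHz mod fs = 3 kHz.
3 kHz ≤ fs/2 = 21.25 kHz, appears at 3 kHz.
Distinct values: {2 kHz, 3 kHz, 11 kHz}.

2 kHz, 3 kHz, 11 kHz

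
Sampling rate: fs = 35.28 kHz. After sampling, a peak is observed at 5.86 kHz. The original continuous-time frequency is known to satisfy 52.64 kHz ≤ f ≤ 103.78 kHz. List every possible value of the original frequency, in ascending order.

Frequencies that alias to 5.86 kHz are k·fs ± 5.86 kHz for integer k ≥ 0.
k=0: 5.86 kHz.
k=1: 29.42 kHz, 41.14 kHz.
k=2: 64.7 kHz, 76.42 kHz.
k=3: 99.98 kHz, 111.7 kHz.
k=4: 135.26 kHz, 146.98 kHz.
Within [52.64 kHz, 103.78 kHz]: 64.7 kHz, 76.42 kHz, 99.98 kHz.

64.7 kHz, 76.42 kHz, 99.98 kHz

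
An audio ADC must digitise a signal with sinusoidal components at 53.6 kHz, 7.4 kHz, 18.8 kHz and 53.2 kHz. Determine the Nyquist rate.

Highest-frequency component: 53.6 kHz.
Nyquist rate = 2 × 53.6 kHz = 107.2 kHz.

107.2 kHz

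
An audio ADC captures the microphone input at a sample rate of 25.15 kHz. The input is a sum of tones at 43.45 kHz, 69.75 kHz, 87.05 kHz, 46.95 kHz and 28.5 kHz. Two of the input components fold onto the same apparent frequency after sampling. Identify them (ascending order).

28.5 kHz, 46.95 kHz

fs/2 = 12.575 kHz.
43.45 kHz mod fs = 18.3 kHz.
18.3 kHz > fs/2 = 12.575 kHz, folds to fs − 18.3 kHz = 6.85 kHz.
69.75 kHz mod fs = 19.45 kHz.
19.45 kHz > fs/2 = 12.575 kHz, folds to fs − 19.45 kHz = 5.7 kHz.
87.05 kHz mod fs = 11.6 kHz.
11.6 kHz ≤ fs/2 = 12.575 kHz, appears at 11.6 kHz.
46.95 kHz mod fs = 21.8 kHz.
21.8 kHz > fs/2 = 12.575 kHz, folds to fs − 21.8 kHz = 3.35 kHz.
28.5 kHz mod fs = 3.35 kHz.
3.35 kHz ≤ fs/2 = 12.575 kHz, appears at 3.35 kHz.
28.5 kHz and 46.95 kHz both map to 3.35 kHz.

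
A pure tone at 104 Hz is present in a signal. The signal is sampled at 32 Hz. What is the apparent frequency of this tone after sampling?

104 Hz mod fs = 8 Hz.
8 Hz ≤ fs/2 = 16 Hz, appears at 8 Hz.

8 Hz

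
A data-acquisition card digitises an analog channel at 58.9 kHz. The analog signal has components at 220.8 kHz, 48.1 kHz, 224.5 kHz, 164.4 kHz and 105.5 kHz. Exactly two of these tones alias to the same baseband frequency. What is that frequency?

12.3 kHz

fs/2 = 29.45 kHz.
220.8 kHz mod fs = 44.1 kHz.
44.1 kHz > fs/2 = 29.45 kHz, folds to fs − 44.1 kHz = 14.8 kHz.
48.1 kHz > fs/2 = 29.45 kHz, folds to fs − 48.1 kHz = 10.8 kHz.
224.5 kHz mod fs = 47.8 kHz.
47.8 kHz > fs/2 = 29.45 kHz, folds to fs − 47.8 kHz = 11.1 kHz.
164.4 kHz mod fs = 46.6 kHz.
46.6 kHz > fs/2 = 29.45 kHz, folds to fs − 46.6 kHz = 12.3 kHz.
105.5 kHz mod fs = 46.6 kHz.
46.6 kHz > fs/2 = 29.45 kHz, folds to fs − 46.6 kHz = 12.3 kHz.
105.5 kHz and 164.4 kHz both map to 12.3 kHz.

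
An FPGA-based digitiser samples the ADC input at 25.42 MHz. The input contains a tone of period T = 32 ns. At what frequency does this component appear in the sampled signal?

5.83 MHz

T = 32 ns → f = 1/T = 31.25 MHz.
31.25 MHz mod fs = 5.83 MHz.
5.83 MHz ≤ fs/2 = 12.71 MHz, appears at 5.83 MHz.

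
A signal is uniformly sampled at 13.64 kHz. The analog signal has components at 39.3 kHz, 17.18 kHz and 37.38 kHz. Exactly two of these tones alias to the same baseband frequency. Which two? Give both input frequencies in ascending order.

17.18 kHz, 37.38 kHz

fs/2 = 6.82 kHz.
39.3 kHz mod fs = 12.02 kHz.
12.02 kHz > fs/2 = 6.82 kHz, folds to fs − 12.02 kHz = 1.62 kHz.
17.18 kHz mod fs = 3.54 kHz.
3.54 kHz ≤ fs/2 = 6.82 kHz, appears at 3.54 kHz.
37.38 kHz mod fs = 10.1 kHz.
10.1 kHz > fs/2 = 6.82 kHz, folds to fs − 10.1 kHz = 3.54 kHz.
17.18 kHz and 37.38 kHz both map to 3.54 kHz.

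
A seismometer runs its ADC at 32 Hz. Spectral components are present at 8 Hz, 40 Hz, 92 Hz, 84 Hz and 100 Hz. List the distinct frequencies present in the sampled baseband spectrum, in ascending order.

fs/2 = 16 Hz.
8 Hz ≤ fs/2 = 16 Hz, passes unchanged.
40 Hz mod fs = 8 Hz.
8 Hz ≤ fs/2 = 16 Hz, appears at 8 Hz.
92 Hz mod fs = 28 Hz.
28 Hz > fs/2 = 16 Hz, folds to fs − 28 Hz = 4 Hz.
84 Hz mod fs = 20 Hz.
20 Hz > fs/2 = 16 Hz, folds to fs − 20 Hz = 12 Hz.
100 Hz mod fs = 4 Hz.
4 Hz ≤ fs/2 = 16 Hz, appears at 4 Hz.
Distinct values: {4 Hz, 8 Hz, 12 Hz}.

4 Hz, 8 Hz, 12 Hz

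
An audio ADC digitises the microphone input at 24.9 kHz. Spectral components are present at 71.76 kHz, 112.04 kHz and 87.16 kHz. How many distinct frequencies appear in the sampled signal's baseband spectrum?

2

fs/2 = 12.45 kHz.
71.76 kHz mod fs = 21.96 kHz.
21.96 kHz > fs/2 = 12.45 kHz, folds to fs − 21.96 kHz = 2.94 kHz.
112.04 kHz mod fs = 12.44 kHz.
12.44 kHz ≤ fs/2 = 12.45 kHz, appears at 12.44 kHz.
87.16 kHz mod fs = 12.46 kHz.
12.46 kHz > fs/2 = 12.45 kHz, folds to fs − 12.46 kHz = 12.44 kHz.
Distinct values: {2.94 kHz, 12.44 kHz} → 2.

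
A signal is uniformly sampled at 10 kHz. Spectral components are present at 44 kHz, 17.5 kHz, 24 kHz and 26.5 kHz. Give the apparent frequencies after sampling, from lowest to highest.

fs/2 = 5 kHz.
44 kHz mod fs = 4 kHz.
4 kHz ≤ fs/2 = 5 kHz, appears at 4 kHz.
17.5 kHz mod fs = 7.5 kHz.
7.5 kHz > fs/2 = 5 kHz, folds to fs − 7.5 kHz = 2.5 kHz.
24 kHz mod fs = 4 kHz.
4 kHz ≤ fs/2 = 5 kHz, appears at 4 kHz.
26.5 kHz mod fs = 6.5 kHz.
6.5 kHz > fs/2 = 5 kHz, folds to fs − 6.5 kHz = 3.5 kHz.
Distinct values: {2.5 kHz, 3.5 kHz, 4 kHz}.

2.5 kHz, 3.5 kHz, 4 kHz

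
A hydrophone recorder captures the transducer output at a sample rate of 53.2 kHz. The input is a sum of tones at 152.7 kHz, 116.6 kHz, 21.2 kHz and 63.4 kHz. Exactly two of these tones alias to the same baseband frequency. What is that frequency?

fs/2 = 26.6 kHz.
152.7 kHz mod fs = 46.3 kHz.
46.3 kHz > fs/2 = 26.6 kHz, folds to fs − 46.3 kHz = 6.9 kHz.
116.6 kHz mod fs = 10.2 kHz.
10.2 kHz ≤ fs/2 = 26.6 kHz, appears at 10.2 kHz.
21.2 kHz ≤ fs/2 = 26.6 kHz, passes unchanged.
63.4 kHz mod fs = 10.2 kHz.
10.2 kHz ≤ fs/2 = 26.6 kHz, appears at 10.2 kHz.
63.4 kHz and 116.6 kHz both map to 10.2 kHz.

10.2 kHz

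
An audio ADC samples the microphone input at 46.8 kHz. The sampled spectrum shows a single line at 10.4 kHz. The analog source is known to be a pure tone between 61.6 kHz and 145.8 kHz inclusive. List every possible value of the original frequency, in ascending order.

83.2 kHz, 104 kHz, 130 kHz

Frequencies that alias to 10.4 kHz are k·fs ± 10.4 kHz for integer k ≥ 0.
k=0: 10.4 kHz.
k=1: 36.4 kHz, 57.2 kHz.
k=2: 83.2 kHz, 104 kHz.
k=3: 130 kHz, 150.8 kHz.
k=4: 176.8 kHz, 197.6 kHz.
Within [61.6 kHz, 145.8 kHz]: 83.2 kHz, 104 kHz, 130 kHz.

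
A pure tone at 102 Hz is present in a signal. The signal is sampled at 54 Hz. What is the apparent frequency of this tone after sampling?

102 Hz mod fs = 48 Hz.
48 Hz > fs/2 = 27 Hz, folds to fs − 48 Hz = 6 Hz.

6 Hz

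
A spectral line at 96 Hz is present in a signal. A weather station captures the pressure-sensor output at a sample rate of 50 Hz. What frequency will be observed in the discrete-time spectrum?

4 Hz

96 Hz mod fs = 46 Hz.
46 Hz > fs/2 = 25 Hz, folds to fs − 46 Hz = 4 Hz.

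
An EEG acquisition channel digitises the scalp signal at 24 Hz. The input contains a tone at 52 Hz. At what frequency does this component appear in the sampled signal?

52 Hz mod fs = 4 Hz.
4 Hz ≤ fs/2 = 12 Hz, appears at 4 Hz.

4 Hz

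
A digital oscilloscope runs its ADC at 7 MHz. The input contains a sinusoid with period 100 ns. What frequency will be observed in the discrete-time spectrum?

T = 100 ns → f = 1/T = 10 MHz.
10 MHz mod fs = 3 MHz.
3 MHz ≤ fs/2 = 3.5 MHz, appears at 3 MHz.

3 MHz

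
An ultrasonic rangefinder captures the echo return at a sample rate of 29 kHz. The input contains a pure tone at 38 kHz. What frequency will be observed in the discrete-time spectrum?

9 kHz

38 kHz mod fs = 9 kHz.
9 kHz ≤ fs/2 = 14.5 kHz, appears at 9 kHz.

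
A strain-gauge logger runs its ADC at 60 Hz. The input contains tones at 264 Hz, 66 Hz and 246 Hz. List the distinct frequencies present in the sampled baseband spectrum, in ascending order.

6 Hz, 24 Hz

fs/2 = 30 Hz.
264 Hz mod fs = 24 Hz.
24 Hz ≤ fs/2 = 30 Hz, appears at 24 Hz.
66 Hz mod fs = 6 Hz.
6 Hz ≤ fs/2 = 30 Hz, appears at 6 Hz.
246 Hz mod fs = 6 Hz.
6 Hz ≤ fs/2 = 30 Hz, appears at 6 Hz.
Distinct values: {6 Hz, 24 Hz}.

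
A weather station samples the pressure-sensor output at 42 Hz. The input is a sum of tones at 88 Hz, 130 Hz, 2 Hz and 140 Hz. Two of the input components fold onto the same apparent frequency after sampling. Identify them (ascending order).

fs/2 = 21 Hz.
88 Hz mod fs = 4 Hz.
4 Hz ≤ fs/2 = 21 Hz, appears at 4 Hz.
130 Hz mod fs = 4 Hz.
4 Hz ≤ fs/2 = 21 Hz, appears at 4 Hz.
2 Hz ≤ fs/2 = 21 Hz, passes unchanged.
140 Hz mod fs = 14 Hz.
14 Hz ≤ fs/2 = 21 Hz, appears at 14 Hz.
88 Hz and 130 Hz both map to 4 Hz.

88 Hz, 130 Hz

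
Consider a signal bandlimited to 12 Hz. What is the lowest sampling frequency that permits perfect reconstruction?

Nyquist rate = 2 × 12 Hz = 24 Hz.

24 Hz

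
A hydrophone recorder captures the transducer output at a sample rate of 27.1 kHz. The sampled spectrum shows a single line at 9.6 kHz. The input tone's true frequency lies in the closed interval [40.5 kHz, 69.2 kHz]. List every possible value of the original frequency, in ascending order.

Frequencies that alias to 9.6 kHz are k·fs ± 9.6 kHz for integer k ≥ 0.
k=0: 9.6 kHz.
k=1: 17.5 kHz, 36.7 kHz.
k=2: 44.6 kHz, 63.8 kHz.
k=3: 71.7 kHz, 90.9 kHz.
Within [40.5 kHz, 69.2 kHz]: 44.6 kHz, 63.8 kHz.

44.6 kHz, 63.8 kHz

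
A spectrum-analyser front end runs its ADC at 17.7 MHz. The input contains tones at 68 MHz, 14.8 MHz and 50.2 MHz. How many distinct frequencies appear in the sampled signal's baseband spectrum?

fs/2 = 8.85 MHz.
68 MHz mod fs = 14.9 MHz.
14.9 MHz > fs/2 = 8.85 MHz, folds to fs − 14.9 MHz = 2.8 MHz.
14.8 MHz > fs/2 = 8.85 MHz, folds to fs − 14.8 MHz = 2.9 MHz.
50.2 MHz mod fs = 14.8 MHz.
14.8 MHz > fs/2 = 8.85 MHz, folds to fs − 14.8 MHz = 2.9 MHz.
Distinct values: {2.8 MHz, 2.9 MHz} → 2.

2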